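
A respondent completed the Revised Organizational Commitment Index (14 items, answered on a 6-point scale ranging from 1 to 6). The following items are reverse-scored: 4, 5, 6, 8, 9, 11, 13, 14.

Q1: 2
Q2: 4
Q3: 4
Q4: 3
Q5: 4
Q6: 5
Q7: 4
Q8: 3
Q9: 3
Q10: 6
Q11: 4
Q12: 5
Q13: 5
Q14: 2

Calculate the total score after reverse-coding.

52

Raw sum = 54. Reverse-scored items: 4, 5, 6, 8, 9, 11, 13, 14; their raw sum = 29.
Each reversal replaces raw with 7 − raw, changing the total by 7 − 2·raw per item.
Total = 54 + 8·7 − 2·29 = 54 + 56 − 58 = 52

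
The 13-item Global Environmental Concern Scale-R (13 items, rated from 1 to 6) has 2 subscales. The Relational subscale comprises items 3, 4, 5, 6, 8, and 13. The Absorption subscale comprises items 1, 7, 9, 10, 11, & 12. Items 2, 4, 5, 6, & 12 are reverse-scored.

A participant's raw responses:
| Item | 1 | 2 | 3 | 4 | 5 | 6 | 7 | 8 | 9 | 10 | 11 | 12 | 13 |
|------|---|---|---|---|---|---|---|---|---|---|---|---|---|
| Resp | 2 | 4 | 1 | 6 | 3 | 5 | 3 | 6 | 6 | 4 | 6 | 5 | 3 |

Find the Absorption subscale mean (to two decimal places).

Absorption items: 1, 7, 9, 10, 11, 12.
Of these, item 12 is reverse-scored; reversed = (1+6) − raw = 7 − raw.
  item 1: 2
  item 7: 3
  item 9: 6
  item 10: 4
  item 11: 6
  item 12: 7 − 5 = 2
Sum = 2 + 3 + 6 + 4 + 6 + 2 = 23
Mean = 23 / 6 = 3.83

3.83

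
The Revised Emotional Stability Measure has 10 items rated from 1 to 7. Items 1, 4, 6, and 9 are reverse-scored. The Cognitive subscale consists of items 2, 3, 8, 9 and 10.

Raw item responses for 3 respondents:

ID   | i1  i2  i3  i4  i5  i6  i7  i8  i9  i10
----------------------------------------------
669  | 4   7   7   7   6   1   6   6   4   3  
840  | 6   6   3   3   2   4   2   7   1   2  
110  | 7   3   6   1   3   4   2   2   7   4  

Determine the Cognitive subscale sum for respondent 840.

Respondent 840 raw: 6, 6, 3, 3, 2, 4, 2, 7, 1, 2.
Cognitive items: 2, 3, 8, 9, 10.
Reverse-coded (reversed = (1+7) − raw = 8 − raw):
  item 2: 6
  item 3: 3
  item 8: 7
  item 9: 8 − 1 = 7
  item 10: 2
Sum = 6 + 3 + 7 + 7 + 2 = 25

25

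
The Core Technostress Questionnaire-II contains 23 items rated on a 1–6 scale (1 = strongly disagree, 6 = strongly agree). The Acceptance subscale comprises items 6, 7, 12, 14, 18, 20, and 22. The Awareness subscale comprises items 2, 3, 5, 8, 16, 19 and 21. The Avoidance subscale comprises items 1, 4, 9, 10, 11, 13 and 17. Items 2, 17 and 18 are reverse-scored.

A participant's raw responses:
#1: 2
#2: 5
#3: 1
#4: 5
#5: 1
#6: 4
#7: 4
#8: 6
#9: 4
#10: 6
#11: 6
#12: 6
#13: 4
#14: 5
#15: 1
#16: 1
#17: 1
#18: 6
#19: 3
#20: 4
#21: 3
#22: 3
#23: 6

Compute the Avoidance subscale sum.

Avoidance items: 1, 4, 9, 10, 11, 13, 17.
Of these, item 17 is reverse-scored; on a 1–6 scale, reversed = 7 − raw.
  item 1: 2
  item 4: 5
  item 9: 4
  item 10: 6
  item 11: 6
  item 13: 4
  item 17: 7 − 1 = 6
Sum = 2 + 5 + 4 + 6 + 6 + 4 + 6 = 33

33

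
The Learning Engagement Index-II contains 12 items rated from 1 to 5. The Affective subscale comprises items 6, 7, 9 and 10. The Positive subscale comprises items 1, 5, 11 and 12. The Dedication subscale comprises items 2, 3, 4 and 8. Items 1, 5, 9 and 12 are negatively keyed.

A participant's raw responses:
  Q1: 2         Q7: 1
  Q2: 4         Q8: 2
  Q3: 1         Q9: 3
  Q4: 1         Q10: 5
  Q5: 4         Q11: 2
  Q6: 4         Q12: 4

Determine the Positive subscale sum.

10

Positive items: 1, 5, 11, 12.
Of these, items 1, 5, & 12 are negatively keyed; on a 1–5 scale, reversed = 6 − raw.
  item 1: 6 − 2 = 4
  item 5: 6 − 4 = 2
  item 11: 2
  item 12: 6 − 4 = 2
Sum = 4 + 2 + 2 + 2 = 10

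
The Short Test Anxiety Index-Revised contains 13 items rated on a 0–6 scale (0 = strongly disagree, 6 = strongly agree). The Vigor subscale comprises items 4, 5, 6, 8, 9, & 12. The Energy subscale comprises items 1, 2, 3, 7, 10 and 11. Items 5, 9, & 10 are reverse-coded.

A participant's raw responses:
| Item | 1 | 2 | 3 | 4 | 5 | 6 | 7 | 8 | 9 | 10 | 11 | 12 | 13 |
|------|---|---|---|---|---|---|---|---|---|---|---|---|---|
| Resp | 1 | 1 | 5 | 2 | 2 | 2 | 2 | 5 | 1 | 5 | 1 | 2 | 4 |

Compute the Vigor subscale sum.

Vigor items: 4, 5, 6, 8, 9, 12.
Of these, items 5 & 9 are reverse-coded; reverse-coded value = 6 − response.
  item 4: 2
  item 5: 6 − 2 = 4
  item 6: 2
  item 8: 5
  item 9: 6 − 1 = 5
  item 12: 2
Sum = 2 + 4 + 2 + 5 + 5 + 2 = 20

20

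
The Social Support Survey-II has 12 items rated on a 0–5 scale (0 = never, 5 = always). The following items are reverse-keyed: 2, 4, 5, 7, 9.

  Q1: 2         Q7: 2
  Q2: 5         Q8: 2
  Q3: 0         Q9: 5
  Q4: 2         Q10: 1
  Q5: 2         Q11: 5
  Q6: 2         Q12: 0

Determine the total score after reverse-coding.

21

Apply reverse scoring (reversed = (0+5) − raw = 5 − raw):
  item 2: 5 − 5 = 0
  item 4: 5 − 2 = 3
  item 5: 5 − 2 = 3
  item 7: 5 − 2 = 3
  item 9: 5 − 5 = 0
Scored responses: 2, 0, 0, 3, 3, 2, 3, 2, 0, 1, 5, 0
Total = 2 + 0 + 0 + 3 + 3 + 2 + 3 + 2 + 0 + 1 + 5 + 0 = 21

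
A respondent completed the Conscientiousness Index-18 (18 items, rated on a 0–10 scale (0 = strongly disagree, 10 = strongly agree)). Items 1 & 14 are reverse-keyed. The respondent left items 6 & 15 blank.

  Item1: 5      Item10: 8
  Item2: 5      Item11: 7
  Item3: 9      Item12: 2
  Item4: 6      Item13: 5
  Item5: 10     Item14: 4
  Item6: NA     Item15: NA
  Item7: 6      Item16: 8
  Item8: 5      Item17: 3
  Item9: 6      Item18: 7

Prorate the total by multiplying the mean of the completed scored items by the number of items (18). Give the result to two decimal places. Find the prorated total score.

110.25

Reverse-coded (reversed = (0+10) − raw = 10 − raw):
  item 1: 10 − 5 = 5
  item 14: 10 − 4 = 6
Completed scored items (16 of 18): 5, 5, 9, 6, 10, 6, 5, 6, 8, 7, 2, 5, 6, 8, 3, 7; sum = 98.
Person mean = 98 / 16 ≈ 6.1250
Prorated total = (98 / 16) × 18 = 110.25 (to 2 dp)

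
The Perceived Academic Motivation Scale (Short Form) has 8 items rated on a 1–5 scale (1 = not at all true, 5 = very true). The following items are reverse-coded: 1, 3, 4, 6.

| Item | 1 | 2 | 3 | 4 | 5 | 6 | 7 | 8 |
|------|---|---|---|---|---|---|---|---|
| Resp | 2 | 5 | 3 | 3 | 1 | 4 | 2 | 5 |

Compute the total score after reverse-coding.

25

Reverse-coded items use 6 − raw:
  item 1: 6 − 2 = 4
  item 3: 6 − 3 = 3
  item 4: 6 − 3 = 3
  item 6: 6 − 4 = 2
After reverse-coding: 4, 5, 3, 3, 1, 2, 2, 5
Total = 4 + 5 + 3 + 3 + 1 + 2 + 2 + 5 = 25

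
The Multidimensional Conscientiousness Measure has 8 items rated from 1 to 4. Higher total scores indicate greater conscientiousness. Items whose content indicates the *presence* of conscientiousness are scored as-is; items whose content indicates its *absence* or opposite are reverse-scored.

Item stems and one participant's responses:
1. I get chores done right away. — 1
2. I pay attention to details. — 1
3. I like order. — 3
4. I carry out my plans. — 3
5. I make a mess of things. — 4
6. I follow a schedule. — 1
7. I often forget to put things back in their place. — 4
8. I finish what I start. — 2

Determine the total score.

Items 5, 7 describe the absence/opposite of conscientiousness → reverse-score.
on a 1–4 scale, reversed = 5 − raw.
  item 1: 1
  item 2: 1
  item 3: 3
  item 4: 3
  item 5: 5 − 4 = 1
  item 6: 1
  item 7: 5 − 4 = 1
  item 8: 2
Total = 1 + 1 + 3 + 3 + 1 + 1 + 1 + 2 = 13

13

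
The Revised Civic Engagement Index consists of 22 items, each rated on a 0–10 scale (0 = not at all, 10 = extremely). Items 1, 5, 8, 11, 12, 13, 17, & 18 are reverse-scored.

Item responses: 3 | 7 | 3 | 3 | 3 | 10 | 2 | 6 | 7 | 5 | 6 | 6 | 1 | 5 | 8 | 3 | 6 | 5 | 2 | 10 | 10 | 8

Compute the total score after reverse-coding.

127

Reverse-coded items (reverse-coded value = 10 − response):
  item 1: 10 − 3 = 7
  item 5: 10 − 3 = 7
  item 8: 10 − 6 = 4
  item 11: 10 − 6 = 4
  item 12: 10 − 6 = 4
  item 13: 10 − 1 = 9
  item 17: 10 − 6 = 4
  item 18: 10 − 5 = 5
Scored items: 7, 7, 3, 3, 7, 10, 2, 4, 7, 5, 4, 4, 9, 5, 8, 3, 4, 5, 2, 10, 10, 8
Total = 7 + 7 + 3 + 3 + 7 + 10 + 2 + 4 + 7 + 5 + 4 + 4 + 9 + 5 + 8 + 3 + 4 + 5 + 2 + 10 + 10 + 8 = 127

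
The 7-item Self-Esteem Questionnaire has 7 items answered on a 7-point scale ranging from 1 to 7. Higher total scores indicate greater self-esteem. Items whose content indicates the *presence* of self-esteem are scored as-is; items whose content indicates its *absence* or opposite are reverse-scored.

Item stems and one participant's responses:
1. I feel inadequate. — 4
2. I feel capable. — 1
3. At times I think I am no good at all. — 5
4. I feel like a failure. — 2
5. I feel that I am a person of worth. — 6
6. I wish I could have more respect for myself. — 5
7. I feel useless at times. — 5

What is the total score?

26

Items 1, 3, 4, 6, 7 describe the absence/opposite of self-esteem → reverse-score.
on a 1–7 scale, reversed = 8 − raw.
  item 1: 8 − 4 = 4
  item 2: 1
  item 3: 8 − 5 = 3
  item 4: 8 − 2 = 6
  item 5: 6
  item 6: 8 − 5 = 3
  item 7: 8 − 5 = 3
Total = 4 + 1 + 3 + 6 + 6 + 3 + 3 = 26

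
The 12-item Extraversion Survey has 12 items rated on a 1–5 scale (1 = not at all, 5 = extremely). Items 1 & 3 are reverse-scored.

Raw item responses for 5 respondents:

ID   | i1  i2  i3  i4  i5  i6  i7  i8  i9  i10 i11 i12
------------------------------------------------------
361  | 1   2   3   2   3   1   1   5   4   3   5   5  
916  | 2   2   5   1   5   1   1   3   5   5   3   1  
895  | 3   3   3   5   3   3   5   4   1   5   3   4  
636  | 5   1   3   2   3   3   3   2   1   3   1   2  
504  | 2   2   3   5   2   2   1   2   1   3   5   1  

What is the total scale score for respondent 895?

42

Respondent 895 raw: 3, 3, 3, 5, 3, 3, 5, 4, 1, 5, 3, 4.
Reverse-coded (reversed = (1+5) − raw = 6 − raw):
  item 1: 6 − 3 = 3
  item 2: 3
  item 3: 6 − 3 = 3
  item 4: 5
  item 5: 3
  item 6: 3
  item 7: 5
  item 8: 4
  item 9: 1
  item 10: 5
  item 11: 3
  item 12: 4
Sum = 3 + 3 + 3 + 5 + 3 + 3 + 5 + 4 + 1 + 5 + 3 + 4 = 42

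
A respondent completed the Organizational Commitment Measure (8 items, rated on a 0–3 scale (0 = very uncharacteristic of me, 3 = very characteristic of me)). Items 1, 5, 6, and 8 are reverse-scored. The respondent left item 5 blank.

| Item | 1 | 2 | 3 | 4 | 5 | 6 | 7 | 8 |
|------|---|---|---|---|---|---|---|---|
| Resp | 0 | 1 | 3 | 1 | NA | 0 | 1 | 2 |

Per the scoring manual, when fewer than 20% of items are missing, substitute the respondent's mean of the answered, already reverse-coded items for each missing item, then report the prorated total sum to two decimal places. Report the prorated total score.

14.86

Reverse-coded (reversed = (0+3) − raw = 3 − raw):
  item 1: 3 − 0 = 3
  item 6: 3 − 0 = 3
  item 8: 3 − 2 = 1
Completed scored items (7 of 8): 3, 1, 3, 1, 3, 1, 1; sum = 13.
Person mean = 13 / 7 ≈ 1.8571
Prorated total = (13 / 7) × 8 = 14.86 (to 2 dp)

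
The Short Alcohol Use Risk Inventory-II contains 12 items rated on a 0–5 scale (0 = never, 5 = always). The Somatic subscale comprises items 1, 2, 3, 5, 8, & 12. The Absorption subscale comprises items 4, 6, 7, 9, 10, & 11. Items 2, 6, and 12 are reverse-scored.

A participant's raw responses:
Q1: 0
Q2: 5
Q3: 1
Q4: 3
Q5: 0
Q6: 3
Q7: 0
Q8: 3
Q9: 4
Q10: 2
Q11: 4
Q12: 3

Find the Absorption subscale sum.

15

Absorption items: 4, 6, 7, 9, 10, 11.
Of these, item 6 is reverse-scored; reversed = (0+5) − raw = 5 − raw.
  item 4: 3
  item 6: 5 − 3 = 2
  item 7: 0
  item 9: 4
  item 10: 2
  item 11: 4
Sum = 3 + 2 + 0 + 4 + 2 + 4 = 15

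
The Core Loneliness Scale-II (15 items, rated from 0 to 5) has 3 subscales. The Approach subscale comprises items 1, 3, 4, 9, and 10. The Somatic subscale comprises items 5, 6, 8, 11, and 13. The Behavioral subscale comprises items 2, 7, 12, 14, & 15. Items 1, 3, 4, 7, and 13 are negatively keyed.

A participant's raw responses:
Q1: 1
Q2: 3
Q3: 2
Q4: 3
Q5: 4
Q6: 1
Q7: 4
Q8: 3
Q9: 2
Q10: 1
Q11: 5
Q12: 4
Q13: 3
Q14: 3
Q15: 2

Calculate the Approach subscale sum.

Approach items: 1, 3, 4, 9, 10.
Of these, items 1, 3, and 4 are negatively keyed; reversed = (0+5) − raw = 5 − raw.
  item 1: 5 − 1 = 4
  item 3: 5 − 2 = 3
  item 4: 5 − 3 = 2
  item 9: 2
  item 10: 1
Sum = 4 + 3 + 2 + 2 + 1 = 12

12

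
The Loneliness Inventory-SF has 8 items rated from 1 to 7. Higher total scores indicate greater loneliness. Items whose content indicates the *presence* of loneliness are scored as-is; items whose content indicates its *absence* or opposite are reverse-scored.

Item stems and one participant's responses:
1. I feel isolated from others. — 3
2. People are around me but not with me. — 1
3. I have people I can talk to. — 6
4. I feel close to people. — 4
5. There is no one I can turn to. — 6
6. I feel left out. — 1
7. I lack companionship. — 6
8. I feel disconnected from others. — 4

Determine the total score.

Items 3, 4 describe the absence/opposite of loneliness → reverse-score.
reversed = (1+7) − raw = 8 − raw.
  item 1: 3
  item 2: 1
  item 3: 8 − 6 = 2
  item 4: 8 − 4 = 4
  item 5: 6
  item 6: 1
  item 7: 6
  item 8: 4
Total = 3 + 1 + 2 + 4 + 6 + 1 + 6 + 4 = 27

27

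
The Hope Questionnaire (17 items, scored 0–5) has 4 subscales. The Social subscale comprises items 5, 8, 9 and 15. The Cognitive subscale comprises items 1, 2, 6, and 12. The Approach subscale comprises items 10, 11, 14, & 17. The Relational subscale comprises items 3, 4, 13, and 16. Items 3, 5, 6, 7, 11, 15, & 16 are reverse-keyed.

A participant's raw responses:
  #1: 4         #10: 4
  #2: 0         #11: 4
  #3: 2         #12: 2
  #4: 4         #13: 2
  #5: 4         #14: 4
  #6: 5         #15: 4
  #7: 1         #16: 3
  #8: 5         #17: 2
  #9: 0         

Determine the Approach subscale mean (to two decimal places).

Approach items: 10, 11, 14, 17.
Of these, item 11 is reverse-keyed; on a 0–5 scale, reversed = 5 − raw.
  item 10: 4
  item 11: 5 − 4 = 1
  item 14: 4
  item 17: 2
Sum = 4 + 1 + 4 + 2 = 11
Mean = 11 / 4 = 2.75

2.75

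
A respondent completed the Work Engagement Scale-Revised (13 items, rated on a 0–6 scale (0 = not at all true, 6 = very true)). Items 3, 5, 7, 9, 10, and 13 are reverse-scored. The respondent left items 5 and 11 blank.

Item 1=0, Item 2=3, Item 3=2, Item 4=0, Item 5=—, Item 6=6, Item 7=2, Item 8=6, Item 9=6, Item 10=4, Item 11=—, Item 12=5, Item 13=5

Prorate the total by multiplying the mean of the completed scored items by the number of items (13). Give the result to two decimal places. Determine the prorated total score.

Reverse-coded (reversed = (0+6) − raw = 6 − raw):
  item 3: 6 − 2 = 4
  item 7: 6 − 2 = 4
  item 9: 6 − 6 = 0
  item 10: 6 − 4 = 2
  item 13: 6 − 5 = 1
Completed scored items (11 of 13): 0, 3, 4, 0, 6, 4, 6, 0, 2, 5, 1; sum = 31.
Person mean = 31 / 11 ≈ 2.8182
Prorated total = (31 / 11) × 13 = 36.64 (to 2 dp)

36.64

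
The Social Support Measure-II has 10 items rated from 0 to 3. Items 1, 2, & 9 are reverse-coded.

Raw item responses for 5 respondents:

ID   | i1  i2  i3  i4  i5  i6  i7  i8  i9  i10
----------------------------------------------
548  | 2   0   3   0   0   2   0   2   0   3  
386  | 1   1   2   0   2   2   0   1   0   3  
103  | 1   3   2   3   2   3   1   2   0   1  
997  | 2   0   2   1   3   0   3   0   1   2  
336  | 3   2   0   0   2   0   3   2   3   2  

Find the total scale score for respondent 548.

17

Respondent 548 raw: 2, 0, 3, 0, 0, 2, 0, 2, 0, 3.
Reverse-coded (on a 0–3 scale, reversed = 3 − raw):
  item 1: 3 − 2 = 1
  item 2: 3 − 0 = 3
  item 3: 3
  item 4: 0
  item 5: 0
  item 6: 2
  item 7: 0
  item 8: 2
  item 9: 3 − 0 = 3
  item 10: 3
Sum = 1 + 3 + 3 + 0 + 0 + 2 + 0 + 2 + 3 + 3 = 17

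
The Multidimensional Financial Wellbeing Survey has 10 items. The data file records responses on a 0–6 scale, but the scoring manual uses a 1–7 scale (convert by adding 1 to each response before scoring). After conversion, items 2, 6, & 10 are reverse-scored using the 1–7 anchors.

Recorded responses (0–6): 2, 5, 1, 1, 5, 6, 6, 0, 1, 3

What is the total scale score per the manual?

Convert to 1–7: 3, 6, 2, 2, 6, 7, 7, 1, 2, 4
Reverse-coded (reversed = (1+7) − raw = 8 − raw):
  item 2: 8 − 6 = 2
  item 6: 8 − 7 = 1
  item 10: 8 − 4 = 4
Scored: 3, 2, 2, 2, 6, 1, 7, 1, 2, 4
Total = 30

30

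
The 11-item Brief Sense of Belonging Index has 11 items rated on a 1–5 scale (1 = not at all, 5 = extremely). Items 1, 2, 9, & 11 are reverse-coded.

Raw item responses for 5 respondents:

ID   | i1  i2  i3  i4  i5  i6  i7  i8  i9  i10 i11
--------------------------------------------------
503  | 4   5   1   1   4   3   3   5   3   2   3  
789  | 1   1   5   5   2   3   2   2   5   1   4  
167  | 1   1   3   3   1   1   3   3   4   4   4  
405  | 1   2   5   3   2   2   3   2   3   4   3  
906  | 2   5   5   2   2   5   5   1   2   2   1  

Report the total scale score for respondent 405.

Respondent 405 raw: 1, 2, 5, 3, 2, 2, 3, 2, 3, 4, 3.
Reverse-coded (on a 1–5 scale, reversed = 6 − raw):
  item 1: 6 − 1 = 5
  item 2: 6 − 2 = 4
  item 3: 5
  item 4: 3
  item 5: 2
  item 6: 2
  item 7: 3
  item 8: 2
  item 9: 6 − 3 = 3
  item 10: 4
  item 11: 6 − 3 = 3
Sum = 5 + 4 + 5 + 3 + 2 + 2 + 3 + 2 + 3 + 4 + 3 = 36

36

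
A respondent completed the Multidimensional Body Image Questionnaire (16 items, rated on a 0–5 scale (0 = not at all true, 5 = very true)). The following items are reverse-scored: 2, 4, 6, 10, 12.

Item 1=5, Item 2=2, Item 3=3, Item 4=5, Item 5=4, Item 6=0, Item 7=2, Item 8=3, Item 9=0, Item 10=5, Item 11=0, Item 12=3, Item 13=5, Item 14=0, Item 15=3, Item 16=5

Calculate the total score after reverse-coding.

40

Apply reverse scoring (on a 0–5 scale, reversed = 5 − raw):
  item 2: 5 − 2 = 3
  item 4: 5 − 5 = 0
  item 6: 5 − 0 = 5
  item 10: 5 − 5 = 0
  item 12: 5 − 3 = 2
Scored items: 5, 3, 3, 0, 4, 5, 2, 3, 0, 0, 0, 2, 5, 0, 3, 5
Total = 5 + 3 + 3 + 0 + 4 + 5 + 2 + 3 + 0 + 0 + 0 + 2 + 5 + 0 + 3 + 5 = 40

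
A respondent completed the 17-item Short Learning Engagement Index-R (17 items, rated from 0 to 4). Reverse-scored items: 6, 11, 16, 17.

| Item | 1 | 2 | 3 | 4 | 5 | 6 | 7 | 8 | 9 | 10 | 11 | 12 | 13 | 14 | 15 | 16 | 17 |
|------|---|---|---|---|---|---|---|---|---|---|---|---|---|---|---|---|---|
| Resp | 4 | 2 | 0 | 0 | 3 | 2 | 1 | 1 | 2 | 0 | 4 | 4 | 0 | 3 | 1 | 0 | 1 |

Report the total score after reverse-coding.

Raw sum = 28. Reverse-scored items: 6, 11, 16, 17; their raw sum = 7.
Each reversal replaces raw with 4 − raw, changing the total by 4 − 2·raw per item.
Total = 28 + 4·4 − 2·7 = 28 + 16 − 14 = 30

30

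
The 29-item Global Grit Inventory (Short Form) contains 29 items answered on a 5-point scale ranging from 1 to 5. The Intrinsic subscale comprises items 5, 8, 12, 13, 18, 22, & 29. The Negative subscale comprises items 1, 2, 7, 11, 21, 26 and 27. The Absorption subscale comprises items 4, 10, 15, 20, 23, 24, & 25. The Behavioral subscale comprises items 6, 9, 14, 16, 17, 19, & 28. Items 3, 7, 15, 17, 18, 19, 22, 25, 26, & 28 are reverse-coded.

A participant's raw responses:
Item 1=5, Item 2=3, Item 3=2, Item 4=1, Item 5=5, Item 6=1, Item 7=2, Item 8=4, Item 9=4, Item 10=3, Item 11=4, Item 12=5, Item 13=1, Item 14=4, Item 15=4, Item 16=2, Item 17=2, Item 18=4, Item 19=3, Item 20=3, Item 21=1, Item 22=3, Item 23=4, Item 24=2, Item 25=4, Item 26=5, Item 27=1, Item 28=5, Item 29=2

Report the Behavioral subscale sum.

Behavioral items: 6, 9, 14, 16, 17, 19, 28.
Of these, items 17, 19, & 28 are reverse-coded; on a 1–5 scale, reversed = 6 − raw.
  item 6: 1
  item 9: 4
  item 14: 4
  item 16: 2
  item 17: 6 − 2 = 4
  item 19: 6 − 3 = 3
  item 28: 6 − 5 = 1
Sum = 1 + 4 + 4 + 2 + 4 + 3 + 1 = 19

19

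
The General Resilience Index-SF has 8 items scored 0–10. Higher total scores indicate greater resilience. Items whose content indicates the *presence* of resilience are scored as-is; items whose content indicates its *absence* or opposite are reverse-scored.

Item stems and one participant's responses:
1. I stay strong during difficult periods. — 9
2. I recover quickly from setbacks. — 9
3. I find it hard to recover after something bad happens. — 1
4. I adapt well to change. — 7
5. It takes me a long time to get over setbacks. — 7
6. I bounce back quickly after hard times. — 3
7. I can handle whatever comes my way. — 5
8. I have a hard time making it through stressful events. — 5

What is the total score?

50

Items 3, 5, 8 describe the absence/opposite of resilience → reverse-score.
reversed = (0+10) − raw = 10 − raw.
  item 1: 9
  item 2: 9
  item 3: 10 − 1 = 9
  item 4: 7
  item 5: 10 − 7 = 3
  item 6: 3
  item 7: 5
  item 8: 10 − 5 = 5
Total = 9 + 9 + 9 + 7 + 3 + 3 + 5 + 5 = 50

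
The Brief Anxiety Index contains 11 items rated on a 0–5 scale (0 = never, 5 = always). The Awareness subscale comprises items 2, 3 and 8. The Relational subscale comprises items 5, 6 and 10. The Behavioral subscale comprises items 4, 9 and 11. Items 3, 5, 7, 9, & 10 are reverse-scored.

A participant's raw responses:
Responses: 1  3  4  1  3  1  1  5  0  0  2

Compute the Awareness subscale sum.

9

Awareness items: 2, 3, 8.
Of these, item 3 is reverse-scored; on a 0–5 scale, reversed = 5 − raw.
  item 2: 3
  item 3: 5 − 4 = 1
  item 8: 5
Sum = 3 + 1 + 5 = 9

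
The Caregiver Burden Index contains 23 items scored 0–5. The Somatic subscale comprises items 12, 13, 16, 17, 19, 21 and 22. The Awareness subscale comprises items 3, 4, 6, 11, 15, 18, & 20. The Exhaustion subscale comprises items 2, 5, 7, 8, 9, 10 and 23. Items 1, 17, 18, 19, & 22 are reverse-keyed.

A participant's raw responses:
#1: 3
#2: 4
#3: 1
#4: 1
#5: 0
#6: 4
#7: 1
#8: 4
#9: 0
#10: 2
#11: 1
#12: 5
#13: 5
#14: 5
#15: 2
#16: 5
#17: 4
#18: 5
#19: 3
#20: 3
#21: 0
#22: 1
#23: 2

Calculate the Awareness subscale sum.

Awareness items: 3, 4, 6, 11, 15, 18, 20.
Of these, item 18 is reverse-keyed; reversed = (0+5) − raw = 5 − raw.
  item 3: 1
  item 4: 1
  item 6: 4
  item 11: 1
  item 15: 2
  item 18: 5 − 5 = 0
  item 20: 3
Sum = 1 + 1 + 4 + 1 + 2 + 0 + 3 = 12

12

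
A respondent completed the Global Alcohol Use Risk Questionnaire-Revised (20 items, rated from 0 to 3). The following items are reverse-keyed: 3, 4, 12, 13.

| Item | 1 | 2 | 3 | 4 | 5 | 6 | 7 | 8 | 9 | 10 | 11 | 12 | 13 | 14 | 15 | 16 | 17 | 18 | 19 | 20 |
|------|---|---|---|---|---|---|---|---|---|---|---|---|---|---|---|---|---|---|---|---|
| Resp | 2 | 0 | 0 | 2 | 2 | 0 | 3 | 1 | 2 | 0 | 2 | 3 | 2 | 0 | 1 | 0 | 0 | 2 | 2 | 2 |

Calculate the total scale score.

24

Apply reverse scoring (reverse-coded value = 3 − response):
  item 3: 3 − 0 = 3
  item 4: 3 − 2 = 1
  item 12: 3 − 3 = 0
  item 13: 3 − 2 = 1
Scored items: 2, 0, 3, 1, 2, 0, 3, 1, 2, 0, 2, 0, 1, 0, 1, 0, 0, 2, 2, 2
Total = 2 + 0 + 3 + 1 + 2 + 0 + 3 + 1 + 2 + 0 + 2 + 0 + 1 + 0 + 1 + 0 + 0 + 2 + 2 + 2 = 24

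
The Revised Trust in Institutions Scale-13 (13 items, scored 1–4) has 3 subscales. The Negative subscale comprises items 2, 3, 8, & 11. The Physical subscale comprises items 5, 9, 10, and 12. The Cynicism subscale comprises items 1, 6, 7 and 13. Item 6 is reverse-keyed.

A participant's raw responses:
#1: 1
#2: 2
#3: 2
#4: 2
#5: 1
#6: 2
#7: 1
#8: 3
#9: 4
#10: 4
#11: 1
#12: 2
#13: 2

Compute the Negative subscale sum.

8

Negative items: 2, 3, 8, 11.
  item 2: 2
  item 3: 2
  item 8: 3
  item 11: 1
Sum = 2 + 2 + 3 + 1 = 8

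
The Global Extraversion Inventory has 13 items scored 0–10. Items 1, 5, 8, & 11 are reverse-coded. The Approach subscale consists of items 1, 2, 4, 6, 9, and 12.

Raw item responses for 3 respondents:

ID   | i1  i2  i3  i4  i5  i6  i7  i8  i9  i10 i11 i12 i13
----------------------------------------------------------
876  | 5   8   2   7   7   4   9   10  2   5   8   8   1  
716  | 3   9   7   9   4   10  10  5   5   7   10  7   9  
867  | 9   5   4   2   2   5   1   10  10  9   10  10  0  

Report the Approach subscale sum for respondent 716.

47

Respondent 716 raw: 3, 9, 7, 9, 4, 10, 10, 5, 5, 7, 10, 7, 9.
Approach items: 1, 2, 4, 6, 9, 12.
Reverse-coded (on a 0–10 scale, reversed = 10 − raw):
  item 1: 10 − 3 = 7
  item 2: 9
  item 4: 9
  item 6: 10
  item 9: 5
  item 12: 7
Sum = 7 + 9 + 9 + 10 + 5 + 7 = 47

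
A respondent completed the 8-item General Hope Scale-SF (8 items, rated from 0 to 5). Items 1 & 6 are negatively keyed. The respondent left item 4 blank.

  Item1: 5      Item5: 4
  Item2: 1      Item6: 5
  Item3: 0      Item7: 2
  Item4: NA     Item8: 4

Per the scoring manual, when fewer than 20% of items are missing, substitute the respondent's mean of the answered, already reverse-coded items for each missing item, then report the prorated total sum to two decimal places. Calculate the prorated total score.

12.57

Reverse-coded (on a 0–5 scale, reversed = 5 − raw):
  item 1: 5 − 5 = 0
  item 6: 5 − 5 = 0
Completed scored items (7 of 8): 0, 1, 0, 4, 0, 2, 4; sum = 11.
Person mean = 11 / 7 ≈ 1.5714
Prorated total = (11 / 7) × 8 = 12.57 (to 2 dp)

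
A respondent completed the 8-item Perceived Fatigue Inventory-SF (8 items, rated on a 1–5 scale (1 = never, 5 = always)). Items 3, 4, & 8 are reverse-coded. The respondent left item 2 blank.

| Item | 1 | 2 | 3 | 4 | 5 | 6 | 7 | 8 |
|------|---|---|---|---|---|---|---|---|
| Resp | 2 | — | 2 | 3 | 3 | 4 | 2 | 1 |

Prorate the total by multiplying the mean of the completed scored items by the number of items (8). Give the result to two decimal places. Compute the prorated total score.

26.29

Reverse-coded (reversed = (1+5) − raw = 6 − raw):
  item 3: 6 − 2 = 4
  item 4: 6 − 3 = 3
  item 8: 6 − 1 = 5
Completed scored items (7 of 8): 2, 4, 3, 3, 4, 2, 5; sum = 23.
Person mean = 23 / 7 ≈ 3.2857
Prorated total = (23 / 7) × 8 = 26.29 (to 2 dp)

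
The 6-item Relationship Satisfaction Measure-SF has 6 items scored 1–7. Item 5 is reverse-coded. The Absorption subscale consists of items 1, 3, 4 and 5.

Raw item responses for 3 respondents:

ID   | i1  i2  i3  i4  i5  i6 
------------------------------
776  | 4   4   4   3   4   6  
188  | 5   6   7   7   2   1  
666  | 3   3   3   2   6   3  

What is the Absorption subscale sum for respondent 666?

10

Respondent 666 raw: 3, 3, 3, 2, 6, 3.
Absorption items: 1, 3, 4, 5.
Reverse-coded (on a 1–7 scale, reversed = 8 − raw):
  item 1: 3
  item 3: 3
  item 4: 2
  item 5: 8 − 6 = 2
Sum = 3 + 3 + 2 + 2 = 10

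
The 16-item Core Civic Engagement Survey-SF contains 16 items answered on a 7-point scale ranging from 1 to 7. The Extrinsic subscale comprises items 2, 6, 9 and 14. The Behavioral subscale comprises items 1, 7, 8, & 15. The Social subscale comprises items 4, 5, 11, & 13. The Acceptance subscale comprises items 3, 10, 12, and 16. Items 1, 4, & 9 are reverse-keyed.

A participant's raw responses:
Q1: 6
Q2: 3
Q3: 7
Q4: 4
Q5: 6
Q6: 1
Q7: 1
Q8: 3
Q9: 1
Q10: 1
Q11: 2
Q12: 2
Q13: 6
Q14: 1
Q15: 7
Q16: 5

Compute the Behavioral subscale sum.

Behavioral items: 1, 7, 8, 15.
Of these, item 1 is reverse-keyed; reverse-coded value = 8 − response.
  item 1: 8 − 6 = 2
  item 7: 1
  item 8: 3
  item 15: 7
Sum = 2 + 1 + 3 + 7 = 13

13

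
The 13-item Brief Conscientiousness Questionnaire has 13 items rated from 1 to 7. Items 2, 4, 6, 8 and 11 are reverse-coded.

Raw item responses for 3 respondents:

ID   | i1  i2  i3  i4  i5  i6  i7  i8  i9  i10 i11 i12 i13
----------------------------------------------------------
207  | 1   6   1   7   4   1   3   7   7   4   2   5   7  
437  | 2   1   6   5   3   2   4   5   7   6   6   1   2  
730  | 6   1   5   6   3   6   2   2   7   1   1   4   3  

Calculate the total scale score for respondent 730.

Respondent 730 raw: 6, 1, 5, 6, 3, 6, 2, 2, 7, 1, 1, 4, 3.
Reverse-coded (reversed = (1+7) − raw = 8 − raw):
  item 1: 6
  item 2: 8 − 1 = 7
  item 3: 5
  item 4: 8 − 6 = 2
  item 5: 3
  item 6: 8 − 6 = 2
  item 7: 2
  item 8: 8 − 2 = 6
  item 9: 7
  item 10: 1
  item 11: 8 − 1 = 7
  item 12: 4
  item 13: 3
Sum = 6 + 7 + 5 + 2 + 3 + 2 + 2 + 6 + 7 + 1 + 7 + 4 + 3 = 55

55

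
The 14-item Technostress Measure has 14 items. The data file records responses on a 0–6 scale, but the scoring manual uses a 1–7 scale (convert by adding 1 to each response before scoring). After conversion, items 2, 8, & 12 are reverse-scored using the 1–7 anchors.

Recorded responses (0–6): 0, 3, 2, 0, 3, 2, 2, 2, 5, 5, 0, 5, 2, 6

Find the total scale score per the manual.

49

Convert to 1–7: 1, 4, 3, 1, 4, 3, 3, 3, 6, 6, 1, 6, 3, 7
Reverse-coded (reverse-coded value = 8 − response):
  item 2: 8 − 4 = 4
  item 8: 8 − 3 = 5
  item 12: 8 − 6 = 2
Scored: 1, 4, 3, 1, 4, 3, 3, 5, 6, 6, 1, 2, 3, 7
Total = 49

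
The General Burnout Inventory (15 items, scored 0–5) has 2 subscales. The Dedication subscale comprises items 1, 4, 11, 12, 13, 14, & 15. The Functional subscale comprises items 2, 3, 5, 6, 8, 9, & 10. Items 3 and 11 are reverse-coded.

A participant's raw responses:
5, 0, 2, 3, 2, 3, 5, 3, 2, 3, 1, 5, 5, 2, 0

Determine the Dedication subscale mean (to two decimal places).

Dedication items: 1, 4, 11, 12, 13, 14, 15.
Of these, item 11 is reverse-coded; reverse-coded value = 5 − response.
  item 1: 5
  item 4: 3
  item 11: 5 − 1 = 4
  item 12: 5
  item 13: 5
  item 14: 2
  item 15: 0
Sum = 5 + 3 + 4 + 5 + 5 + 2 + 0 = 24
Mean = 24 / 7 = 3.43

3.43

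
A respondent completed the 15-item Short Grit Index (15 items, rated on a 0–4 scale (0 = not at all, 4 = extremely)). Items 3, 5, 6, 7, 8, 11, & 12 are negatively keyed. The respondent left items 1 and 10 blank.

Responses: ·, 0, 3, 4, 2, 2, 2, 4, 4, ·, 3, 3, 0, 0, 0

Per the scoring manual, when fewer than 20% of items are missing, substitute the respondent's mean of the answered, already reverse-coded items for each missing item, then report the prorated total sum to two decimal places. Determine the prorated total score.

19.62

Reverse-coded (reversed = (0+4) − raw = 4 − raw):
  item 3: 4 − 3 = 1
  item 5: 4 − 2 = 2
  item 6: 4 − 2 = 2
  item 7: 4 − 2 = 2
  item 8: 4 − 4 = 0
  item 11: 4 − 3 = 1
  item 12: 4 − 3 = 1
Completed scored items (13 of 15): 0, 1, 4, 2, 2, 2, 0, 4, 1, 1, 0, 0, 0; sum = 17.
Person mean = 17 / 13 ≈ 1.3077
Prorated total = (17 / 13) × 15 = 19.62 (to 2 dp)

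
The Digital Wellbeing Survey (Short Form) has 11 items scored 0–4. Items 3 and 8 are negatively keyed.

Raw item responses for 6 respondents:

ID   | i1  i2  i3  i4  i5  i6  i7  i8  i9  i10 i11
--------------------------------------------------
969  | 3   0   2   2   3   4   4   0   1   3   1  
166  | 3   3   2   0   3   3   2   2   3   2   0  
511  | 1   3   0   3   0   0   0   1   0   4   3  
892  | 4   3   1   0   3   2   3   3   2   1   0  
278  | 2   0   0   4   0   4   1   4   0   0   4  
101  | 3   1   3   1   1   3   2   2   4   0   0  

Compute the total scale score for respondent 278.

Respondent 278 raw: 2, 0, 0, 4, 0, 4, 1, 4, 0, 0, 4.
Reverse-coded (reverse-coded value = 4 − response):
  item 1: 2
  item 2: 0
  item 3: 4 − 0 = 4
  item 4: 4
  item 5: 0
  item 6: 4
  item 7: 1
  item 8: 4 − 4 = 0
  item 9: 0
  item 10: 0
  item 11: 4
Sum = 2 + 0 + 4 + 4 + 0 + 4 + 1 + 0 + 0 + 0 + 4 = 19

19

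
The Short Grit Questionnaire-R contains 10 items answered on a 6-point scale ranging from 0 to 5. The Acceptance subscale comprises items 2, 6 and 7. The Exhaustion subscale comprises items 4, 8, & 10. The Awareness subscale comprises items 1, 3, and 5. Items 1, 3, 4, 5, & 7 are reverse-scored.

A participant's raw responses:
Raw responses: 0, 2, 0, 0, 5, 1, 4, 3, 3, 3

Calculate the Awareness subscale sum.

10

Awareness items: 1, 3, 5.
Of these, items 1, 3, & 5 are reverse-scored; on a 0–5 scale, reversed = 5 − raw.
  item 1: 5 − 0 = 5
  item 3: 5 − 0 = 5
  item 5: 5 − 5 = 0
Sum = 5 + 5 + 0 = 10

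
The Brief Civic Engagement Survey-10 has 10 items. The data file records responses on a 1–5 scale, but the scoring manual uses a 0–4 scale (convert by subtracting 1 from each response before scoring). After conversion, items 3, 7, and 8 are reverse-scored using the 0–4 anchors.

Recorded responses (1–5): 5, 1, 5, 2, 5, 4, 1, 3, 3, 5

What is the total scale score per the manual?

Convert to 0–4: 4, 0, 4, 1, 4, 3, 0, 2, 2, 4
Reverse-coded (reversed = (0+4) − raw = 4 − raw):
  item 3: 4 − 4 = 0
  item 7: 4 − 0 = 4
  item 8: 4 − 2 = 2
Scored: 4, 0, 0, 1, 4, 3, 4, 2, 2, 4
Total = 24

24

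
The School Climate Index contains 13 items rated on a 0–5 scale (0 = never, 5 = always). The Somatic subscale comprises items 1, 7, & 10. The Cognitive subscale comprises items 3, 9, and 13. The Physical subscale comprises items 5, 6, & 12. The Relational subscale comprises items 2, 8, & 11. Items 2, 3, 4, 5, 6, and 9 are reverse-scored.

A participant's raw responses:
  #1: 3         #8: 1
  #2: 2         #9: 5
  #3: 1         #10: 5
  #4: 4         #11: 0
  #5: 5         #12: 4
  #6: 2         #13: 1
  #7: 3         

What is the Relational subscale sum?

Relational items: 2, 8, 11.
Of these, item 2 is reverse-scored; reverse-coded value = 5 − response.
  item 2: 5 − 2 = 3
  item 8: 1
  item 11: 0
Sum = 3 + 1 + 0 = 4

4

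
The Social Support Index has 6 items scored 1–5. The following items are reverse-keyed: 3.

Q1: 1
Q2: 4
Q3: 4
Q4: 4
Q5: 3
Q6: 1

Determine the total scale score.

15

Reversing item 3 with 6 − raw:
Total = 1 + 4 + (6−4) + 4 + 3 + 1
      = 1 + 4 + 2 + 4 + 3 + 1 = 15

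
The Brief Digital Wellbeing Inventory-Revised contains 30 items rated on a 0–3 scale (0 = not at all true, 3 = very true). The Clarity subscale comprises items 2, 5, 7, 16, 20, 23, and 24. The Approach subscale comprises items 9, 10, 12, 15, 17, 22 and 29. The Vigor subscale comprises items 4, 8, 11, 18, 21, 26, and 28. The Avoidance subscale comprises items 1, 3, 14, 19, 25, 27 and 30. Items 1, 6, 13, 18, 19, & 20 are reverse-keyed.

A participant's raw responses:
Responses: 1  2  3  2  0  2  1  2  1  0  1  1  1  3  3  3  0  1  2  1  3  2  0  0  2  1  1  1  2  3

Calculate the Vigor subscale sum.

12

Vigor items: 4, 8, 11, 18, 21, 26, 28.
Of these, item 18 is reverse-keyed; on a 0–3 scale, reversed = 3 − raw.
  item 4: 2
  item 8: 2
  item 11: 1
  item 18: 3 − 1 = 2
  item 21: 3
  item 26: 1
  item 28: 1
Sum = 2 + 2 + 1 + 2 + 3 + 1 + 1 = 12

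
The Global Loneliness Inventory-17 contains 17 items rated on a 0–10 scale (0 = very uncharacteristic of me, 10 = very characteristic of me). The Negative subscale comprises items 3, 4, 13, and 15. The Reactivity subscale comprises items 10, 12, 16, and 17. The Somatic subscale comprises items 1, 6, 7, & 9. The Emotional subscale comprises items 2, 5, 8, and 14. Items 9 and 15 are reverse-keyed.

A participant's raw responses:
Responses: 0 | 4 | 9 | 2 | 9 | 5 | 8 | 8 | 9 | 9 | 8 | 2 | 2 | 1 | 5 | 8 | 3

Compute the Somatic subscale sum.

Somatic items: 1, 6, 7, 9.
Of these, item 9 is reverse-keyed; reversed = (0+10) − raw = 10 − raw.
  item 1: 0
  item 6: 5
  item 7: 8
  item 9: 10 − 9 = 1
Sum = 0 + 5 + 8 + 1 = 14

14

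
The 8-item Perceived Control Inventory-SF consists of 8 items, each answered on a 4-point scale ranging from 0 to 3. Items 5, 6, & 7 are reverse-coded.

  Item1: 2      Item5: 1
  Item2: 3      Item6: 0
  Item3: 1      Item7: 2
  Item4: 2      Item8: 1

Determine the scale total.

Reversing items 5, 6 and 7 with 3 − raw:
Total = 2 + 3 + 1 + 2 + (3−1) + (3−0) + (3−2) + 1
      = 2 + 3 + 1 + 2 + 2 + 3 + 1 + 1 = 15

15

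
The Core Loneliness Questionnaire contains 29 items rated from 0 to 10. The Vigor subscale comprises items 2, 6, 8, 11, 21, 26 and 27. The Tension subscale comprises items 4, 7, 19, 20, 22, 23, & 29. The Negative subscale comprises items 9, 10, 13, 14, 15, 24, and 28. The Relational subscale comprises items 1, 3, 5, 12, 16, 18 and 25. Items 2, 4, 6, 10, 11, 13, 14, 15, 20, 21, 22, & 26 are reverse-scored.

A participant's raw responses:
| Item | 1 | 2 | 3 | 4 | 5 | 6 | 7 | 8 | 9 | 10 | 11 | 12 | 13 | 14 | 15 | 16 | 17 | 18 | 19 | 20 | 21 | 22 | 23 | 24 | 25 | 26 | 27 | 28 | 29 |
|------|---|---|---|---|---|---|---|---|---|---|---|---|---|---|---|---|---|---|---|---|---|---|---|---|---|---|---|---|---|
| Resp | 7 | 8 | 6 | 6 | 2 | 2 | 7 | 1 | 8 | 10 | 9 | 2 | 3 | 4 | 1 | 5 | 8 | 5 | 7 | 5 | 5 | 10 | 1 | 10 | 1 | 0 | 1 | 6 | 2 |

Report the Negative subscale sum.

46

Negative items: 9, 10, 13, 14, 15, 24, 28.
Of these, items 10, 13, 14, and 15 are reverse-scored; reverse-coded value = 10 − response.
  item 9: 8
  item 10: 10 − 10 = 0
  item 13: 10 − 3 = 7
  item 14: 10 − 4 = 6
  item 15: 10 − 1 = 9
  item 24: 10
  item 28: 6
Sum = 8 + 0 + 7 + 6 + 9 + 10 + 6 = 46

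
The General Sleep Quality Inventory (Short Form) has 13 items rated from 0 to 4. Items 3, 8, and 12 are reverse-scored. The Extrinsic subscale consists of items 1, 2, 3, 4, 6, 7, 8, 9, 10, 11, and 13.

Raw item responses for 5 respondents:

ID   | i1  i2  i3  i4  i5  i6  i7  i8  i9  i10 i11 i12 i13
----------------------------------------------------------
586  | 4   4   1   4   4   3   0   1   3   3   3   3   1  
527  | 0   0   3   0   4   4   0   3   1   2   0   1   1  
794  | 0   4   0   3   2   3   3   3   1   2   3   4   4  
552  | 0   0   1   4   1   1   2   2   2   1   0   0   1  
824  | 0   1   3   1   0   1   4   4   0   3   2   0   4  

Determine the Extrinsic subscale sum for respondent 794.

Respondent 794 raw: 0, 4, 0, 3, 2, 3, 3, 3, 1, 2, 3, 4, 4.
Extrinsic items: 1, 2, 3, 4, 6, 7, 8, 9, 10, 11, 13.
Reverse-coded (reversed = (0+4) − raw = 4 − raw):
  item 1: 0
  item 2: 4
  item 3: 4 − 0 = 4
  item 4: 3
  item 6: 3
  item 7: 3
  item 8: 4 − 3 = 1
  item 9: 1
  item 10: 2
  item 11: 3
  item 13: 4
Sum = 0 + 4 + 4 + 3 + 3 + 3 + 1 + 1 + 2 + 3 + 4 = 28

28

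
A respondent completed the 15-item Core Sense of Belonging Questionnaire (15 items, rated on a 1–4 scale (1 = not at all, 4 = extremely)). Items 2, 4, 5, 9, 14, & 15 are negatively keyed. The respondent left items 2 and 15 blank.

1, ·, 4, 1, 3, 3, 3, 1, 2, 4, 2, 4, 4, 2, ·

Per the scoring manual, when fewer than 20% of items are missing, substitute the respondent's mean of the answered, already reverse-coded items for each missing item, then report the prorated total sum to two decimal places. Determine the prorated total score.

Reverse-coded (reversed = (1+4) − raw = 5 − raw):
  item 4: 5 − 1 = 4
  item 5: 5 − 3 = 2
  item 9: 5 − 2 = 3
  item 14: 5 − 2 = 3
Completed scored items (13 of 15): 1, 4, 4, 2, 3, 3, 1, 3, 4, 2, 4, 4, 3; sum = 38.
Person mean = 38 / 13 ≈ 2.9231
Prorated total = (38 / 13) × 15 = 43.85 (to 2 dp)

43.85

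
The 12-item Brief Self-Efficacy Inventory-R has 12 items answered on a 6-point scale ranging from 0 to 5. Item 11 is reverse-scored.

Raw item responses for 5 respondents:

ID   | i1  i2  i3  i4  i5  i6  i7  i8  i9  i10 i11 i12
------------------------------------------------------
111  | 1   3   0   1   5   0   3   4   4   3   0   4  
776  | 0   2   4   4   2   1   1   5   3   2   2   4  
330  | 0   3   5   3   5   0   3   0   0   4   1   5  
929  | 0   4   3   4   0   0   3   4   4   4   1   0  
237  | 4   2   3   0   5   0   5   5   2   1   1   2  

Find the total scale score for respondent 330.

32

Respondent 330 raw: 0, 3, 5, 3, 5, 0, 3, 0, 0, 4, 1, 5.
Reverse-coded (on a 0–5 scale, reversed = 5 − raw):
  item 1: 0
  item 2: 3
  item 3: 5
  item 4: 3
  item 5: 5
  item 6: 0
  item 7: 3
  item 8: 0
  item 9: 0
  item 10: 4
  item 11: 5 − 1 = 4
  item 12: 5
Sum = 0 + 3 + 5 + 3 + 5 + 0 + 3 + 0 + 0 + 4 + 4 + 5 = 32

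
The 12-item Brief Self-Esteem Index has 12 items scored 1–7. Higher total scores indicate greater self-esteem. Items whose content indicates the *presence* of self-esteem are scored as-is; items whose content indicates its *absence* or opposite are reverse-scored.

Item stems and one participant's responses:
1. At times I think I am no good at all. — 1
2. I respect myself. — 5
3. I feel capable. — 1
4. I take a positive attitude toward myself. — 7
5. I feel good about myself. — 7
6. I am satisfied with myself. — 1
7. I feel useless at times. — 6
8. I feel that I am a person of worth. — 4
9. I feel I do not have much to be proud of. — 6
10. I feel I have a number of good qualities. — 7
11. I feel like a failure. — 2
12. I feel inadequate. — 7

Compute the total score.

Items 1, 7, 9, 11, 12 describe the absence/opposite of self-esteem → reverse-score.
on a 1–7 scale, reversed = 8 − raw.
  item 1: 8 − 1 = 7
  item 2: 5
  item 3: 1
  item 4: 7
  item 5: 7
  item 6: 1
  item 7: 8 − 6 = 2
  item 8: 4
  item 9: 8 − 6 = 2
  item 10: 7
  item 11: 8 − 2 = 6
  item 12: 8 − 7 = 1
Total = 7 + 5 + 1 + 7 + 7 + 1 + 2 + 4 + 2 + 7 + 6 + 1 = 50

50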